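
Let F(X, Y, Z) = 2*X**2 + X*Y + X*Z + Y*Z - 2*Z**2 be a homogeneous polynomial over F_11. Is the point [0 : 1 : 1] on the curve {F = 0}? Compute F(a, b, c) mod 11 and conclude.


F(0,1,1) ≡ 10 (mod 11); P is NOT on the curve.

Evaluate F(0, 1, 1) term-by-term (mod 11).
  2*X**2 ↦ 2·0·1·1 = 0
  X*Y ↦ 1·0·1·1 = 0
  X*Z ↦ 1·0·1·1 = 0
  Y*Z ↦ 1·1·1·1 = 1
  -2*Z**2 ↦ -2·1·1·1 = -2
Sum: F(0, 1, 1) = (0) + (0) + (0) + (1) + (-2) = -1.
Reducing mod 11: -1 ≡ 10 (mod 11).
Since F(a, b, c) ≡ 10 ≠ 0 (mod 11), P does NOT lie on the curve.


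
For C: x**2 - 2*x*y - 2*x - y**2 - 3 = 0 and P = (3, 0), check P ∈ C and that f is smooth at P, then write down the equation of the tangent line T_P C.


Tangent line at P: 4*x - 6*y - 12 = 0.

Step 1: f(3, 0) = 0, so P lies on C.
Step 2: partial derivatives
  f_x(x, y) = 2*x - 2*y - 2, f_y(x, y) = -2*x - 2*y.
  f_x(P) = 4, f_y(P) = -6 (gradient nonzero, so P is smooth).
Step 3: tangent line at P: 4·(x − 3) + -6·(y − 0) = 0.
Expanding: 4*x - 6*y - 12 = 0.


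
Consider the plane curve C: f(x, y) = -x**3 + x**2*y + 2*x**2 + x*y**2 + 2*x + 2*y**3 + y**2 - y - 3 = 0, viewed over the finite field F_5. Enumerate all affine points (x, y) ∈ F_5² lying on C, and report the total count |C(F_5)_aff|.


Affine F_5-points: {(0, 2), (1, 0), (1, 4), (2, 2), (4, 1)}; count = 5.

For each of the 25 pairs (x, y) ∈ F_5², evaluate f(x, y) mod 5. Record the zeros.
  x = 0: [0↦2, 1↦4, 2↦0, 3↦2, 4↦2]  zeros at y ∈ {2}
  x = 1: [0↦0, 1↦4, 2↦4, 3↦2, 4↦0]  zeros at y ∈ {0, 4}
  x = 2: [0↦1, 1↦4, 2↦0, 3↦1, 4↦4]  zeros at y ∈ {2}
  x = 3: [0↦4, 1↦3, 2↦2, 3↦3, 4↦3]  zeros at y ∈ ∅
  x = 4: [0↦3, 1↦0, 2↦4, 3↦2, 4↦1]  zeros at y ∈ {1}
Collecting zeros: affine points = {(0, 2), (1, 0), (1, 4), (2, 2), (4, 1)}.
Total count |C(F_5)_aff| = 5.


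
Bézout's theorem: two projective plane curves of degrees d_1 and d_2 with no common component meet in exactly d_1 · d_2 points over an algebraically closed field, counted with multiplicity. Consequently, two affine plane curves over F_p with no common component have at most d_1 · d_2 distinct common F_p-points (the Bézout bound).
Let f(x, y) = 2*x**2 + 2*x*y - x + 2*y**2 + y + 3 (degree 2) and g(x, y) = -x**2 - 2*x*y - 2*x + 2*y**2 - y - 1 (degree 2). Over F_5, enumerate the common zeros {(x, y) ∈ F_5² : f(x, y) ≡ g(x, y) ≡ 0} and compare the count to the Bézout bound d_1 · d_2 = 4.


Common zeros: ∅; count = 0; Bézout bound = 4.

deg(f) = 2, deg(g) = 2, so Bézout bound = 4.
Scan x ∈ F_5. For each x, list the y ∈ F_5 with f(x, y) ≡ 0 and those with g(x, y) ≡ 0 (mod 5); the common zeros in that column are the intersection.
  x = 0: f ≡ 0 at y ∈ ∅; g ≡ 0 at y ∈ {1, 2}; common: ∅.
  x = 1: f ≡ 0 at y ∈ ∅; g ≡ 0 at y ∈ {1, 3}; common: ∅.
  x = 2: f ≡ 0 at y ∈ ∅; g ≡ 0 at y ∈ ∅; common: ∅.
  x = 3: f ≡ 0 at y ∈ {2}; g ≡ 0 at y ∈ ∅; common: ∅.
  x = 4: f ≡ 0 at y ∈ ∅; g ≡ 0 at y ∈ {0, 2}; common: ∅.
Collecting: common zeros = ∅, so the count is 0.
Comparison with the Bézout bound: 0 ≤ 4 = deg(f)·deg(g), as expected for curves with no common component (the affine F_5-count falls short of the bound because intersections may lie at infinity, over extension fields, or carry multiplicity).


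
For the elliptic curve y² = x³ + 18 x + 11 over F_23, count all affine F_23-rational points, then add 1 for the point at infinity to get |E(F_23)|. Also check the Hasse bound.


Affine points = {(2, 3), (2, 20), (3, 0), (4, 3), (4, 20), (6, 6), (6, 17), (8, 0), (10, 8), (10, 15), (12, 0), (13, 2), (13, 21), (16, 5), (16, 18), (17, 3), (17, 20), (18, 7), (18, 16), (19, 6), (19, 17), (21, 6), (21, 17)}; affine count = 23; |E(F_23)| = 24.

Discriminant check: Δ ∝ 4a³ + 27b² = 4·18³ + 27·11² = 4·5832 + 27·121 ≡ 7 (mod 23). Nonzero ⇒ E is nonsingular.
For each x ∈ F_23, compute rhs = x³ + 18·x + 11 mod 23, then count y ∈ F_23 with y² ≡ rhs.
  x = 0: rhs = 11, matching y values: none (0 points).
  x = 1: rhs = 7, matching y values: none (0 points).
  x = 2: rhs = 9, matching y values: 3, 20 (2 points).
  x = 3: rhs = 0, matching y values: 0 (1 points).
  x = 4: rhs = 9, matching y values: 3, 20 (2 points).
  x = 5: rhs = 19, matching y values: none (0 points).
  x = 6: rhs = 13, matching y values: 6, 17 (2 points).
  x = 7: rhs = 20, matching y values: none (0 points).
  x = 8: rhs = 0, matching y values: 0 (1 points).
  x = 9: rhs = 5, matching y values: none (0 points).
  x = 10: rhs = 18, matching y values: 8, 15 (2 points).
  x = 11: rhs = 22, matching y values: none (0 points).
  x = 12: rhs = 0, matching y values: 0 (1 points).
  x = 13: rhs = 4, matching y values: 2, 21 (2 points).
  x = 14: rhs = 17, matching y values: none (0 points).
  x = 15: rhs = 22, matching y values: none (0 points).
  x = 16: rhs = 2, matching y values: 5, 18 (2 points).
  x = 17: rhs = 9, matching y values: 3, 20 (2 points).
  x = 18: rhs = 3, matching y values: 7, 16 (2 points).
  x = 19: rhs = 13, matching y values: 6, 17 (2 points).
  x = 20: rhs = 22, matching y values: none (0 points).
  x = 21: rhs = 13, matching y values: 6, 17 (2 points).
  x = 22: rhs = 15, matching y values: none (0 points).
Total affine count: 23.
Full point count |E(F_23)| = 23 + 1 = 24.
Hasse bound: |24 − (23+1)| = |0| = 0 ≤ 2√23 ≈ 9.5917 ✓.


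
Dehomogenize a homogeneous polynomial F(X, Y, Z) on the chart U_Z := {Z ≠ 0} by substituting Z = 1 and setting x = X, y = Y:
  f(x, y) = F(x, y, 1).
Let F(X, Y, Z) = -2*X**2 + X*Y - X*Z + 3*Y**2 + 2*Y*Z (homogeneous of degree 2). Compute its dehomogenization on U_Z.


f(x, y) = -2*x**2 + x*y - x + 3*y**2 + 2*y

On U_Z we set Z = 1. Each monomial c·X^i·Y^j·Z^k in F becomes c·x^i·y^j·1^k = c·x^i·y^j.
Substituting Z = 1: F(X, Y, 1) = -2*x**2 + x*y - x + 3*y**2 + 2*y.
Note: deg(f) ≤ deg(F) = 2; strict inequality happens when F is divisible by Z (lost terms).


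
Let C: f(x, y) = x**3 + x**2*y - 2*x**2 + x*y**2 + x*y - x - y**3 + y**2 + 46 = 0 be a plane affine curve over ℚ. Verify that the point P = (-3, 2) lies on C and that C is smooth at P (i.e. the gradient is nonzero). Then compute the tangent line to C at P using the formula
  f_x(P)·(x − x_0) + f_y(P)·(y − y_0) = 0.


Tangent line at P: 32*x - 14*y + 124 = 0.

Step 1: f(-3, 2) = 0, so P lies on C.
Step 2: partial derivatives
  f_x(x, y) = 3*x**2 + 2*x*y - 4*x + y**2 + y - 1, f_y(x, y) = x**2 + 2*x*y + x - 3*y**2 + 2*y.
  f_x(P) = 32, f_y(P) = -14 (gradient nonzero, so P is smooth).
Step 3: tangent line at P: 32·(x − -3) + -14·(y − 2) = 0.
Expanding: 32*x - 14*y + 124 = 0.


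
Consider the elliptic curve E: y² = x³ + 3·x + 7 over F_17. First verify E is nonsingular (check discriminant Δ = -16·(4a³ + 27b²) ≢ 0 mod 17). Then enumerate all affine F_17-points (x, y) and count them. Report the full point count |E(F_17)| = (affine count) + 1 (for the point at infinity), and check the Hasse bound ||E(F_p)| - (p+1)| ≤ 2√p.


Affine points = {(2, 2), (2, 15), (3, 3), (3, 14), (4, 7), (4, 10), (8, 4), (8, 13), (9, 7), (9, 10), (10, 0), (13, 4), (13, 13)}; affine count = 13; |E(F_17)| = 14.

Discriminant check: Δ ∝ 4a³ + 27b² = 4·3³ + 27·7² = 4·27 + 27·49 ≡ 3 (mod 17). Nonzero ⇒ E is nonsingular.
For each x ∈ F_17, compute rhs = x³ + 3·x + 7 mod 17, then count y ∈ F_17 with y² ≡ rhs.
  x = 0: rhs = 7, matching y values: none (0 points).
  x = 1: rhs = 11, matching y values: none (0 points).
  x = 2: rhs = 4, matching y values: 2, 15 (2 points).
  x = 3: rhs = 9, matching y values: 3, 14 (2 points).
  x = 4: rhs = 15, matching y values: 7, 10 (2 points).
  x = 5: rhs = 11, matching y values: none (0 points).
  x = 6: rhs = 3, matching y values: none (0 points).
  x = 7: rhs = 14, matching y values: none (0 points).
  x = 8: rhs = 16, matching y values: 4, 13 (2 points).
  x = 9: rhs = 15, matching y values: 7, 10 (2 points).
  x = 10: rhs = 0, matching y values: 0 (1 points).
  x = 11: rhs = 11, matching y values: none (0 points).
  x = 12: rhs = 3, matching y values: none (0 points).
  x = 13: rhs = 16, matching y values: 4, 13 (2 points).
  x = 14: rhs = 5, matching y values: none (0 points).
  x = 15: rhs = 10, matching y values: none (0 points).
  x = 16: rhs = 3, matching y values: none (0 points).
Total affine count: 13.
Full point count |E(F_17)| = 13 + 1 = 14.
Hasse bound: |14 − (17+1)| = |-4| = 4 ≤ 2√17 ≈ 8.2462 ✓.


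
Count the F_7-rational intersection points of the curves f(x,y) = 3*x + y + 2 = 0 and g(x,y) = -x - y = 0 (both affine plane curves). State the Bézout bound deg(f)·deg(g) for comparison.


Common zeros: {(6, 1)}; count = 1; Bézout bound = 1.

deg(f) = 1, deg(g) = 1, so Bézout bound = 1.
Scan x ∈ F_7. For each x, list the y ∈ F_7 with f(x, y) ≡ 0 and those with g(x, y) ≡ 0 (mod 7); the common zeros in that column are the intersection.
  x = 0: f ≡ 0 at y ∈ {5}; g ≡ 0 at y ∈ {0}; common: ∅.
  x = 1: f ≡ 0 at y ∈ {2}; g ≡ 0 at y ∈ {6}; common: ∅.
  x = 2: f ≡ 0 at y ∈ {6}; g ≡ 0 at y ∈ {5}; common: ∅.
  x = 3: f ≡ 0 at y ∈ {3}; g ≡ 0 at y ∈ {4}; common: ∅.
  x = 4: f ≡ 0 at y ∈ {0}; g ≡ 0 at y ∈ {3}; common: ∅.
  x = 5: f ≡ 0 at y ∈ {4}; g ≡ 0 at y ∈ {2}; common: ∅.
  x = 6: f ≡ 0 at y ∈ {1}; g ≡ 0 at y ∈ {1}; common: {1}.
Collecting: common zeros = {(6, 1)}, so the count is 1.
Comparison with the Bézout bound: 1 ≤ 1 = deg(f)·deg(g), as expected for curves with no common component (the bound is attained).


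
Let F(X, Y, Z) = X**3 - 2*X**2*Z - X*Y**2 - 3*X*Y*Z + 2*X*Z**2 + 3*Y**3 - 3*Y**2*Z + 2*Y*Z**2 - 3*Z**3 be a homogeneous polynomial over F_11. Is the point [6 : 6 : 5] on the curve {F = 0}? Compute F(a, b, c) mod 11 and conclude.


F(6,6,5) ≡ 5 (mod 11); P is NOT on the curve.

Evaluate F(6, 6, 5) term-by-term (mod 11).
  X**3 ↦ 1·216·1·1 = 216
  -2*X**2*Z ↦ -2·36·1·5 = -360
  -X*Y**2 ↦ -1·6·36·1 = -216
  -3*X*Y*Z ↦ -3·6·6·5 = -540
  2*X*Z**2 ↦ 2·6·1·25 = 300
  3*Y**3 ↦ 3·1·216·1 = 648
  -3*Y**2*Z ↦ -3·1·36·5 = -540
  2*Y*Z**2 ↦ 2·1·6·25 = 300
  -3*Z**3 ↦ -3·1·1·125 = -375
Sum: F(6, 6, 5) = (216) + (-360) + (-216) + (-540) + (300) + (648) + (-540) + (300) + (-375) = -567.
Reducing mod 11: -567 ≡ 5 (mod 11).
Since F(a, b, c) ≡ 5 ≠ 0 (mod 11), P does NOT lie on the curve.


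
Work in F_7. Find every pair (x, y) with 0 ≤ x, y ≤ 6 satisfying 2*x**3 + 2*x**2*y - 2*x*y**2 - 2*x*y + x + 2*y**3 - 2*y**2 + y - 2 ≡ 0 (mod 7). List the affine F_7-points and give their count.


Affine F_7-points: {(0, 4), (0, 5), (0, 6), (1, 1), (4, 1), (5, 3), (6, 2)}; count = 7.

For each of the 49 pairs (x, y) ∈ F_7², evaluate f(x, y) mod 7. Record the zeros.
  x = 0: [0↦5, 1↦6, 2↦1, 3↦2, 4↦0, 5↦0, 6↦0]  zeros at y ∈ {4, 5, 6}
  x = 1: [0↦1, 1↦0, 2↦3, 3↦1, 4↦6, 5↦2, 6↦1]  zeros at y ∈ {1}
  x = 2: [0↦2, 1↦3, 2↦4, 3↦3, 4↦5, 5↦1, 6↦3]  zeros at y ∈ ∅
  x = 3: [0↦6, 1↦6, 2↦2, 3↦6, 4↦2, 5↦2, 6↦4]  zeros at y ∈ ∅
  x = 4: [0↦4, 1↦0, 2↦2, 3↦1, 4↦2, 5↦3, 6↦2]  zeros at y ∈ {1}
  x = 5: [0↦1, 1↦4, 2↦2, 3↦0, 4↦3, 5↦2, 6↦2]  zeros at y ∈ {3}
  x = 6: [0↦2, 1↦2, 2↦0, 3↦1, 4↦3, 5↦4, 6↦2]  zeros at y ∈ {2}
Collecting zeros: affine points = {(0, 4), (0, 5), (0, 6), (1, 1), (4, 1), (5, 3), (6, 2)}.
Total count |C(F_7)_aff| = 7.


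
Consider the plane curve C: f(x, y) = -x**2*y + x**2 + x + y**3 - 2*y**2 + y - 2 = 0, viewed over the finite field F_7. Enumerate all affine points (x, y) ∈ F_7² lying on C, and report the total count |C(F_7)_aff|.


Affine F_7-points: {(0, 2), (1, 0), (1, 2), (2, 1), (5, 0), (5, 3), (5, 6), (6, 3)}; count = 8.

For each of the 49 pairs (x, y) ∈ F_7², evaluate f(x, y) mod 7. Record the zeros.
  x = 0: [0↦5, 1↦5, 2↦0, 3↦3, 4↦6, 5↦1, 6↦1]  zeros at y ∈ {2}
  x = 1: [0↦0, 1↦6, 2↦0, 3↦2, 4↦4, 5↦5, 6↦4]  zeros at y ∈ {0, 2}
  x = 2: [0↦4, 1↦0, 2↦5, 3↦4, 4↦3, 5↦1, 6↦4]  zeros at y ∈ {1}
  x = 3: [0↦3, 1↦1, 2↦1, 3↦2, 4↦3, 5↦3, 6↦1]  zeros at y ∈ ∅
  x = 4: [0↦4, 1↦2, 2↦2, 3↦3, 4↦4, 5↦4, 6↦2]  zeros at y ∈ ∅
  x = 5: [0↦0, 1↦3, 2↦1, 3↦0, 4↦6, 5↦4, 6↦0]  zeros at y ∈ {0, 3, 6}
  x = 6: [0↦5, 1↦4, 2↦5, 3↦0, 4↦2, 5↦3, 6↦2]  zeros at y ∈ {3}
Collecting zeros: affine points = {(0, 2), (1, 0), (1, 2), (2, 1), (5, 0), (5, 3), (5, 6), (6, 3)}.
Total count |C(F_7)_aff| = 8.


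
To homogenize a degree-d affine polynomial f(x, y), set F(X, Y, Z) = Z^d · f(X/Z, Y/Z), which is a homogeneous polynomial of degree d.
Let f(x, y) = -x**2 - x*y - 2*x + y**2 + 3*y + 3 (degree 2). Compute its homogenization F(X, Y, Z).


F(X, Y, Z) = -X**2 - X*Y - 2*X*Z + Y**2 + 3*Y*Z + 3*Z**2

deg(f) = 2.
Substitute x = X/Z, y = Y/Z into f, then multiply by Z^2.
  monomial -1·x^2·y^0 ↦ -1·X^2·Y^0·Z^0.
  monomial -1·x^1·y^1 ↦ -1·X^1·Y^1·Z^0.
  monomial -2·x^1·y^0 ↦ -2·X^1·Y^0·Z^1.
  monomial 1·x^0·y^2 ↦ 1·X^0·Y^2·Z^0.
  monomial 3·x^0·y^1 ↦ 3·X^0·Y^1·Z^1.
  monomial 3·x^0·y^0 ↦ 3·X^0·Y^0·Z^2.
Collecting: F(X, Y, Z) = -X**2 - X*Y - 2*X*Z + Y**2 + 3*Y*Z + 3*Z**2.


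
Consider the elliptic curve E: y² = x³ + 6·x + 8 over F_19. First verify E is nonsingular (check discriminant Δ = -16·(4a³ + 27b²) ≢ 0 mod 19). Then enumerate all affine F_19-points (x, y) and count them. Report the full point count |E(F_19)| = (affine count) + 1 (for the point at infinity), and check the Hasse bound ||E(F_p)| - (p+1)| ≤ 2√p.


Affine points = {(2, 3), (2, 16), (4, 1), (4, 18), (5, 7), (5, 12), (8, 6), (8, 13), (10, 2), (10, 17), (14, 9), (14, 10), (16, 1), (16, 18), (17, 8), (17, 11), (18, 1), (18, 18)}; affine count = 18; |E(F_19)| = 19.

Discriminant check: Δ ∝ 4a³ + 27b² = 4·6³ + 27·8² = 4·216 + 27·64 ≡ 8 (mod 19). Nonzero ⇒ E is nonsingular.
For each x ∈ F_19, compute rhs = x³ + 6·x + 8 mod 19, then count y ∈ F_19 with y² ≡ rhs.
  x = 0: rhs = 8, matching y values: none (0 points).
  x = 1: rhs = 15, matching y values: none (0 points).
  x = 2: rhs = 9, matching y values: 3, 16 (2 points).
  x = 3: rhs = 15, matching y values: none (0 points).
  x = 4: rhs = 1, matching y values: 1, 18 (2 points).
  x = 5: rhs = 11, matching y values: 7, 12 (2 points).
  x = 6: rhs = 13, matching y values: none (0 points).
  x = 7: rhs = 13, matching y values: none (0 points).
  x = 8: rhs = 17, matching y values: 6, 13 (2 points).
  x = 9: rhs = 12, matching y values: none (0 points).
  x = 10: rhs = 4, matching y values: 2, 17 (2 points).
  x = 11: rhs = 18, matching y values: none (0 points).
  x = 12: rhs = 3, matching y values: none (0 points).
  x = 13: rhs = 3, matching y values: none (0 points).
  x = 14: rhs = 5, matching y values: 9, 10 (2 points).
  x = 15: rhs = 15, matching y values: none (0 points).
  x = 16: rhs = 1, matching y values: 1, 18 (2 points).
  x = 17: rhs = 7, matching y values: 8, 11 (2 points).
  x = 18: rhs = 1, matching y values: 1, 18 (2 points).
Total affine count: 18.
Full point count |E(F_19)| = 18 + 1 = 19.
Hasse bound: |19 − (19+1)| = |-1| = 1 ≤ 2√19 ≈ 8.7178 ✓.


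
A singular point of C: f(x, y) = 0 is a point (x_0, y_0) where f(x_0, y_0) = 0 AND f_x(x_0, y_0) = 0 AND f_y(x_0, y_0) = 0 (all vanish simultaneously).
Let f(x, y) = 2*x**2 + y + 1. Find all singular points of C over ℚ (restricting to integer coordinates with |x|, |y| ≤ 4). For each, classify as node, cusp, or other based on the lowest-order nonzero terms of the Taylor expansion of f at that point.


No singular points in the scanned grid; C is smooth there.

Compute partial derivatives:
  f_x = 4*x.
  f_y = 1.
f_y = 1 is a nonzero constant, so f_y never vanishes: no point (x, y) can satisfy f = f_x = f_y = 0. In particular no (x, y) ∈ {−4, ..., 4}² is singular; the curve is smooth.


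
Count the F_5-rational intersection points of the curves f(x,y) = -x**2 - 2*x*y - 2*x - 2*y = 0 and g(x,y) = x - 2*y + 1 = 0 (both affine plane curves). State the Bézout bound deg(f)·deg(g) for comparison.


Common zeros: ∅; count = 0; Bézout bound = 2.

deg(f) = 2, deg(g) = 1, so Bézout bound = 2.
Scan x ∈ F_5. For each x, list the y ∈ F_5 with f(x, y) ≡ 0 and those with g(x, y) ≡ 0 (mod 5); the common zeros in that column are the intersection.
  x = 0: f ≡ 0 at y ∈ {0}; g ≡ 0 at y ∈ {3}; common: ∅.
  x = 1: f ≡ 0 at y ∈ {3}; g ≡ 0 at y ∈ {1}; common: ∅.
  x = 2: f ≡ 0 at y ∈ {2}; g ≡ 0 at y ∈ {4}; common: ∅.
  x = 3: f ≡ 0 at y ∈ {0}; g ≡ 0 at y ∈ {2}; common: ∅.
  x = 4: f ≡ 0 at y ∈ ∅; g ≡ 0 at y ∈ {0}; common: ∅.
Collecting: common zeros = ∅, so the count is 0.
Comparison with the Bézout bound: 0 ≤ 2 = deg(f)·deg(g), as expected for curves with no common component (the affine F_5-count falls short of the bound because intersections may lie at infinity, over extension fields, or carry multiplicity).


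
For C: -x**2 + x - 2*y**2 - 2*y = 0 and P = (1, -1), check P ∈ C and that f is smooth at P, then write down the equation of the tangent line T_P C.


Tangent line at P: -x + 2*y + 3 = 0.

Step 1: f(1, -1) = 0, so P lies on C.
Step 2: partial derivatives
  f_x(x, y) = 1 - 2*x, f_y(x, y) = -4*y - 2.
  f_x(P) = -1, f_y(P) = 2 (gradient nonzero, so P is smooth).
Step 3: tangent line at P: -1·(x − 1) + 2·(y − -1) = 0.
Expanding: -x + 2*y + 3 = 0.


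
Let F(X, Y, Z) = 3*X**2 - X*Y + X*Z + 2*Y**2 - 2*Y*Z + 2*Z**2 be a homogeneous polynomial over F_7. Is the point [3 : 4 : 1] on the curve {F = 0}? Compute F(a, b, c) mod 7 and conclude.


F(3,4,1) ≡ 2 (mod 7); P is NOT on the curve.

Evaluate F(3, 4, 1) term-by-term (mod 7).
  3*X**2 ↦ 3·9·1·1 = 27
  -X*Y ↦ -1·3·4·1 = -12
  X*Z ↦ 1·3·1·1 = 3
  2*Y**2 ↦ 2·1·16·1 = 32
  -2*Y*Z ↦ -2·1·4·1 = -8
  2*Z**2 ↦ 2·1·1·1 = 2
Sum: F(3, 4, 1) = (27) + (-12) + (3) + (32) + (-8) + (2) = 44.
Reducing mod 7: 44 ≡ 2 (mod 7).
Since F(a, b, c) ≡ 2 ≠ 0 (mod 7), P does NOT lie on the curve.


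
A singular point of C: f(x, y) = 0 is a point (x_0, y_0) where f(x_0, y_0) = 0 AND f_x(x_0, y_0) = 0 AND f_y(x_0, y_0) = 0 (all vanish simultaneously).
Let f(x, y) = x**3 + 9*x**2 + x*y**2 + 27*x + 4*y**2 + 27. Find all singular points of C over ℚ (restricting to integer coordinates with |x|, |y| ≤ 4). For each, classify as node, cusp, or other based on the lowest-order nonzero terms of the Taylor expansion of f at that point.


Singular points: {(-3, 0)}; classification: cusp.

Compute partial derivatives:
  f_x = 3*x**2 + 18*x + y**2 + 27.
  f_y = 2*x*y + 8*y.
Scan x_0 ∈ {−4, ..., 4}. For each x_0, f_y(x_0, y) is a polynomial in y; find its integer roots y ∈ {−4, ..., 4}, then test f_x and f at those candidates.
  x = -4: f_y(-4, y) = 0; vanishes at y ∈ {-4, -3, -2, -1, 0, 1, 2, 3, 4}. (-4, -4): f_x = 19 ≠ 0; (-4, -3): f_x = 12 ≠ 0; (-4, -2): f_x = 7 ≠ 0; (-4, -1): f_x = 4 ≠ 0; (-4, 0): f_x = 3 ≠ 0; (-4, 1): f_x = 4 ≠ 0; (-4, 2): f_x = 7 ≠ 0; (-4, 3): f_x = 12 ≠ 0; (-4, 4): f_x = 19 ≠ 0.
  x = -3: f_y(-3, y) = 2*y; vanishes at y ∈ {0}. (-3, 0): f_x = 0, f = 0 — SINGULAR.
  x = -2: f_y(-2, y) = 4*y; vanishes at y ∈ {0}. (-2, 0): f_x = 3 ≠ 0.
  x = -1: f_y(-1, y) = 6*y; vanishes at y ∈ {0}. (-1, 0): f_x = 12 ≠ 0.
  x = 0: f_y(0, y) = 8*y; vanishes at y ∈ {0}. (0, 0): f_x = 27 ≠ 0.
  x = 1: f_y(1, y) = 10*y; vanishes at y ∈ {0}. (1, 0): f_x = 48 ≠ 0.
  x = 2: f_y(2, y) = 12*y; vanishes at y ∈ {0}. (2, 0): f_x = 75 ≠ 0.
  x = 3: f_y(3, y) = 14*y; vanishes at y ∈ {0}. (3, 0): f_x = 108 ≠ 0.
  x = 4: f_y(4, y) = 16*y; vanishes at y ∈ {0}. (4, 0): f_x = 147 ≠ 0.
Only singular point on the grid: (-3, 0).
Classify: substitute x = -3 + u, y = 0 + v and expand: f = u**3 + u*v**2 + v**2.
No constant or linear terms (consistent with a singular point). Quadratic part: v**2. Cubic part: u**3 + u*v**2.
The quadratic part v**2 is a perfect square, so there is a single (double) tangent line v = 0, i.e. y = 0. Restricting the cubic part to that line (v = 0) leaves u**3 ≠ 0, so f is not divisible by v and the branch is v² ≈ -u**3 to lowest order — this is a cusp.
Classification: cusp.


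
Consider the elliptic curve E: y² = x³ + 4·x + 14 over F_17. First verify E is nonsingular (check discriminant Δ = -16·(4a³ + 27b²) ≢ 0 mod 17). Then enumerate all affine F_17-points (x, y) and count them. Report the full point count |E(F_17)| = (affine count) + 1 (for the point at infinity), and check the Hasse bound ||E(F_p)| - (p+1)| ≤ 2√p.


Affine points = {(1, 6), (1, 11), (2, 8), (2, 9), (3, 6), (3, 11), (4, 3), (4, 14), (6, 4), (6, 13), (10, 0), (13, 6), (13, 11), (14, 3), (14, 14), (15, 7), (15, 10), (16, 3), (16, 14)}; affine count = 19; |E(F_17)| = 20.

Discriminant check: Δ ∝ 4a³ + 27b² = 4·4³ + 27·14² = 4·64 + 27·196 ≡ 6 (mod 17). Nonzero ⇒ E is nonsingular.
For each x ∈ F_17, compute rhs = x³ + 4·x + 14 mod 17, then count y ∈ F_17 with y² ≡ rhs.
  x = 0: rhs = 14, matching y values: none (0 points).
  x = 1: rhs = 2, matching y values: 6, 11 (2 points).
  x = 2: rhs = 13, matching y values: 8, 9 (2 points).
  x = 3: rhs = 2, matching y values: 6, 11 (2 points).
  x = 4: rhs = 9, matching y values: 3, 14 (2 points).
  x = 5: rhs = 6, matching y values: none (0 points).
  x = 6: rhs = 16, matching y values: 4, 13 (2 points).
  x = 7: rhs = 11, matching y values: none (0 points).
  x = 8: rhs = 14, matching y values: none (0 points).
  x = 9: rhs = 14, matching y values: none (0 points).
  x = 10: rhs = 0, matching y values: 0 (1 points).
  x = 11: rhs = 12, matching y values: none (0 points).
  x = 12: rhs = 5, matching y values: none (0 points).
  x = 13: rhs = 2, matching y values: 6, 11 (2 points).
  x = 14: rhs = 9, matching y values: 3, 14 (2 points).
  x = 15: rhs = 15, matching y values: 7, 10 (2 points).
  x = 16: rhs = 9, matching y values: 3, 14 (2 points).
Total affine count: 19.
Full point count |E(F_17)| = 19 + 1 = 20.
Hasse bound: |20 − (17+1)| = |2| = 2 ≤ 2√17 ≈ 8.2462 ✓.


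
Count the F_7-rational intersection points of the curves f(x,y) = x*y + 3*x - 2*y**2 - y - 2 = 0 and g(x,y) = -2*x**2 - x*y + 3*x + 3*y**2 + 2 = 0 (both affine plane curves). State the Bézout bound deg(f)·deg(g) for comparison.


Common zeros: {(3, 0), (3, 1), (5, 3)}; count = 3; Bézout bound = 4.

deg(f) = 2, deg(g) = 2, so Bézout bound = 4.
Scan x ∈ F_7. For each x, list the y ∈ F_7 with f(x, y) ≡ 0 and those with g(x, y) ≡ 0 (mod 7); the common zeros in that column are the intersection.
  x = 0: f ≡ 0 at y ∈ ∅; g ≡ 0 at y ∈ {2, 5}; common: ∅.
  x = 1: f ≡ 0 at y ∈ {2, 5}; g ≡ 0 at y ∈ {6}; common: ∅.
  x = 2: f ≡ 0 at y ∈ ∅; g ≡ 0 at y ∈ {0, 3}; common: ∅.
  x = 3: f ≡ 0 at y ∈ {0, 1}; g ≡ 0 at y ∈ {0, 1}; common: {0, 1}.
  x = 4: f ≡ 0 at y ∈ ∅; g ≡ 0 at y ∈ {2, 4}; common: ∅.
  x = 5: f ≡ 0 at y ∈ {3, 6}; g ≡ 0 at y ∈ {1, 3}; common: {3}.
  x = 6: f ≡ 0 at y ∈ ∅; g ≡ 0 at y ∈ {4, 5}; common: ∅.
Collecting: common zeros = {(3, 0), (3, 1), (5, 3)}, so the count is 3.
Comparison with the Bézout bound: 3 ≤ 4 = deg(f)·deg(g), as expected for curves with no common component (the affine F_7-count falls short of the bound because intersections may lie at infinity, over extension fields, or carry multiplicity).


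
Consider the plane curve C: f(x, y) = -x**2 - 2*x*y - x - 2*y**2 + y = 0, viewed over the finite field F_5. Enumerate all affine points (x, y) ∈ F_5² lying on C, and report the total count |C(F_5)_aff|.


Affine F_5-points: {(0, 0), (0, 3), (1, 1), (2, 2), (2, 4), (3, 2), (3, 3), (4, 0), (4, 4)}; count = 9.

For each of the 25 pairs (x, y) ∈ F_5², evaluate f(x, y) mod 5. Record the zeros.
  x = 0: [0↦0, 1↦4, 2↦4, 3↦0, 4↦2]  zeros at y ∈ {0, 3}
  x = 1: [0↦3, 1↦0, 2↦3, 3↦2, 4↦2]  zeros at y ∈ {1}
  x = 2: [0↦4, 1↦4, 2↦0, 3↦2, 4↦0]  zeros at y ∈ {2, 4}
  x = 3: [0↦3, 1↦1, 2↦0, 3↦0, 4↦1]  zeros at y ∈ {2, 3}
  x = 4: [0↦0, 1↦1, 2↦3, 3↦1, 4↦0]  zeros at y ∈ {0, 4}
Collecting zeros: affine points = {(0, 0), (0, 3), (1, 1), (2, 2), (2, 4), (3, 2), (3, 3), (4, 0), (4, 4)}.
Total count |C(F_5)_aff| = 9.


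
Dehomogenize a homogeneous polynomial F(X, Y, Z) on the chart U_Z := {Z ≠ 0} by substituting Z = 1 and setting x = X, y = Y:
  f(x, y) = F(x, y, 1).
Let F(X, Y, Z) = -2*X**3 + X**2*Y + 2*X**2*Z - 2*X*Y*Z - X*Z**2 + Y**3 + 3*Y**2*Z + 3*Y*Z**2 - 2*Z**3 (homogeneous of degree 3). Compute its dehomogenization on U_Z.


f(x, y) = -2*x**3 + x**2*y + 2*x**2 - 2*x*y - x + y**3 + 3*y**2 + 3*y - 2

On U_Z we set Z = 1. Each monomial c·X^i·Y^j·Z^k in F becomes c·x^i·y^j·1^k = c·x^i·y^j.
Substituting Z = 1: F(X, Y, 1) = -2*x**3 + x**2*y + 2*x**2 - 2*x*y - x + y**3 + 3*y**2 + 3*y - 2.
Note: deg(f) ≤ deg(F) = 3; strict inequality happens when F is divisible by Z (lost terms).


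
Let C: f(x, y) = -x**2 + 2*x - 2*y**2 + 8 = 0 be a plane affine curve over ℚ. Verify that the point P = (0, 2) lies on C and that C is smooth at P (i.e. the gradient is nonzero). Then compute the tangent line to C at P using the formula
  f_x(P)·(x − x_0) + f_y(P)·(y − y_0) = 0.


Tangent line at P: 2*x - 8*y + 16 = 0.

Step 1: f(0, 2) = 0, so P lies on C.
Step 2: partial derivatives
  f_x(x, y) = 2 - 2*x, f_y(x, y) = -4*y.
  f_x(P) = 2, f_y(P) = -8 (gradient nonzero, so P is smooth).
Step 3: tangent line at P: 2·(x − 0) + -8·(y − 2) = 0.
Expanding: 2*x - 8*y + 16 = 0.


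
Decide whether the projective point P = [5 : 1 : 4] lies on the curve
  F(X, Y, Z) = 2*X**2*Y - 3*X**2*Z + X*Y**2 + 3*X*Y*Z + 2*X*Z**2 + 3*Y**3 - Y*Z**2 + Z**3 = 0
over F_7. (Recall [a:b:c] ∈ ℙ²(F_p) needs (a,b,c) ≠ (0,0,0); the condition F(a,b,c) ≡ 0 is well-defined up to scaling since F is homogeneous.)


F(5,1,4) ≡ 5 (mod 7); P is NOT on the curve.

Evaluate F(5, 1, 4) term-by-term (mod 7).
  2*X**2*Y ↦ 2·25·1·1 = 50
  -3*X**2*Z ↦ -3·25·1·4 = -300
  X*Y**2 ↦ 1·5·1·1 = 5
  3*X*Y*Z ↦ 3·5·1·4 = 60
  2*X*Z**2 ↦ 2·5·1·16 = 160
  3*Y**3 ↦ 3·1·1·1 = 3
  -Y*Z**2 ↦ -1·1·1·16 = -16
  Z**3 ↦ 1·1·1·64 = 64
Sum: F(5, 1, 4) = (50) + (-300) + (5) + (60) + (160) + (3) + (-16) + (64) = 26.
Reducing mod 7: 26 ≡ 5 (mod 7).
Since F(a, b, c) ≡ 5 ≠ 0 (mod 7), P does NOT lie on the curve.


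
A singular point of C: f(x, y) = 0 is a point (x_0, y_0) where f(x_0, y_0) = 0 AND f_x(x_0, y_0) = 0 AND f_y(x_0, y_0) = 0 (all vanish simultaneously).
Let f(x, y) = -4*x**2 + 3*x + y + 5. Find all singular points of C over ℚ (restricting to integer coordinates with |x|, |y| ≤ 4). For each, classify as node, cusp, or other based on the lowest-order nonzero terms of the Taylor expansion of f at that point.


No singular points in the scanned grid; C is smooth there.

Compute partial derivatives:
  f_x = 3 - 8*x.
  f_y = 1.
f_y = 1 is a nonzero constant, so f_y never vanishes: no point (x, y) can satisfy f = f_x = f_y = 0. In particular no (x, y) ∈ {−4, ..., 4}² is singular; the curve is smooth.


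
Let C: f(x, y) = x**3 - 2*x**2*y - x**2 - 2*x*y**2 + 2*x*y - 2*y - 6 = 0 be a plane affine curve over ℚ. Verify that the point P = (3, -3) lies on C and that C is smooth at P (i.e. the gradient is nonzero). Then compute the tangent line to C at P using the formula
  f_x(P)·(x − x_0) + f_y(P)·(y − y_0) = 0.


Tangent line at P: 33*x + 22*y - 33 = 0.

Step 1: f(3, -3) = 0, so P lies on C.
Step 2: partial derivatives
  f_x(x, y) = 3*x**2 - 4*x*y - 2*x - 2*y**2 + 2*y, f_y(x, y) = -2*x**2 - 4*x*y + 2*x - 2.
  f_x(P) = 33, f_y(P) = 22 (gradient nonzero, so P is smooth).
Step 3: tangent line at P: 33·(x − 3) + 22·(y − -3) = 0.
Expanding: 33*x + 22*y - 33 = 0.


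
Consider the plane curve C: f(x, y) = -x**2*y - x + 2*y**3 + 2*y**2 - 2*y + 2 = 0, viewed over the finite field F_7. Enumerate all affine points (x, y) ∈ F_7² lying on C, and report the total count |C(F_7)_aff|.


Affine F_7-points: {(0, 4), (2, 0), (4, 2), (5, 4), (6, 2)}; count = 5.

For each of the 49 pairs (x, y) ∈ F_7², evaluate f(x, y) mod 7. Record the zeros.
  x = 0: [0↦2, 1↦4, 2↦1, 3↦5, 4↦0, 5↦5, 6↦4]  zeros at y ∈ {4}
  x = 1: [0↦1, 1↦2, 2↦5, 3↦1, 4↦2, 5↦6, 6↦4]  zeros at y ∈ ∅
  x = 2: [0↦0, 1↦5, 2↦5, 3↦5, 4↦3, 5↦4, 6↦6]  zeros at y ∈ {0}
  x = 3: [0↦6, 1↦6, 2↦1, 3↦3, 4↦3, 5↦6, 6↦3]  zeros at y ∈ ∅
  x = 4: [0↦5, 1↦5, 2↦0, 3↦2, 4↦2, 5↦5, 6↦2]  zeros at y ∈ {2}
  x = 5: [0↦4, 1↦2, 2↦2, 3↦2, 4↦0, 5↦1, 6↦3]  zeros at y ∈ {4}
  x = 6: [0↦3, 1↦4, 2↦0, 3↦3, 4↦4, 5↦1, 6↦6]  zeros at y ∈ {2}
Collecting zeros: affine points = {(0, 4), (2, 0), (4, 2), (5, 4), (6, 2)}.
Total count |C(F_7)_aff| = 5.


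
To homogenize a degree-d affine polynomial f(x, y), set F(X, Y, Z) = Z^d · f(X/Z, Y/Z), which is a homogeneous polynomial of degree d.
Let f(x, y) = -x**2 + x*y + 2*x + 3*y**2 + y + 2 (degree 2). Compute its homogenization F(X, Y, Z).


F(X, Y, Z) = -X**2 + X*Y + 2*X*Z + 3*Y**2 + Y*Z + 2*Z**2

deg(f) = 2.
Substitute x = X/Z, y = Y/Z into f, then multiply by Z^2.
  monomial -1·x^2·y^0 ↦ -1·X^2·Y^0·Z^0.
  monomial 1·x^1·y^1 ↦ 1·X^1·Y^1·Z^0.
  monomial 2·x^1·y^0 ↦ 2·X^1·Y^0·Z^1.
  monomial 3·x^0·y^2 ↦ 3·X^0·Y^2·Z^0.
  monomial 1·x^0·y^1 ↦ 1·X^0·Y^1·Z^1.
  monomial 2·x^0·y^0 ↦ 2·X^0·Y^0·Z^2.
Collecting: F(X, Y, Z) = -X**2 + X*Y + 2*X*Z + 3*Y**2 + Y*Z + 2*Z**2.


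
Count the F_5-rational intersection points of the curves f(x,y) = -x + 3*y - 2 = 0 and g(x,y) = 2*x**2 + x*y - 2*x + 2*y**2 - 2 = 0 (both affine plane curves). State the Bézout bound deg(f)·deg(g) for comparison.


Common zeros: {(0, 4), (3, 0)}; count = 2; Bézout bound = 2.

deg(f) = 1, deg(g) = 2, so Bézout bound = 2.
Scan x ∈ F_5. For each x, list the y ∈ F_5 with f(x, y) ≡ 0 and those with g(x, y) ≡ 0 (mod 5); the common zeros in that column are the intersection.
  x = 0: f ≡ 0 at y ∈ {4}; g ≡ 0 at y ∈ {1, 4}; common: {4}.
  x = 1: f ≡ 0 at y ∈ {1}; g ≡ 0 at y ∈ ∅; common: ∅.
  x = 2: f ≡ 0 at y ∈ {3}; g ≡ 0 at y ∈ ∅; common: ∅.
  x = 3: f ≡ 0 at y ∈ {0}; g ≡ 0 at y ∈ {0, 1}; common: {0}.
  x = 4: f ≡ 0 at y ∈ {2}; g ≡ 0 at y ∈ {4}; common: ∅.
Collecting: common zeros = {(0, 4), (3, 0)}, so the count is 2.
Comparison with the Bézout bound: 2 ≤ 2 = deg(f)·deg(g), as expected for curves with no common component (the bound is attained).


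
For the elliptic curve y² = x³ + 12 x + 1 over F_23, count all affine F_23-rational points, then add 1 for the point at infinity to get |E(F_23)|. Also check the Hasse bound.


Affine points = {(0, 1), (0, 22), (3, 8), (3, 15), (5, 5), (5, 18), (6, 6), (6, 17), (13, 10), (13, 13), (17, 9), (17, 14), (18, 0), (19, 2), (19, 21)}; affine count = 15; |E(F_23)| = 16.

Discriminant check: Δ ∝ 4a³ + 27b² = 4·12³ + 27·1² = 4·1728 + 27·1 ≡ 16 (mod 23). Nonzero ⇒ E is nonsingular.
For each x ∈ F_23, compute rhs = x³ + 12·x + 1 mod 23, then count y ∈ F_23 with y² ≡ rhs.
  x = 0: rhs = 1, matching y values: 1, 22 (2 points).
  x = 1: rhs = 14, matching y values: none (0 points).
  x = 2: rhs = 10, matching y values: none (0 points).
  x = 3: rhs = 18, matching y values: 8, 15 (2 points).
  x = 4: rhs = 21, matching y values: none (0 points).
  x = 5: rhs = 2, matching y values: 5, 18 (2 points).
  x = 6: rhs = 13, matching y values: 6, 17 (2 points).
  x = 7: rhs = 14, matching y values: none (0 points).
  x = 8: rhs = 11, matching y values: none (0 points).
  x = 9: rhs = 10, matching y values: none (0 points).
  x = 10: rhs = 17, matching y values: none (0 points).
  x = 11: rhs = 15, matching y values: none (0 points).
  x = 12: rhs = 10, matching y values: none (0 points).
  x = 13: rhs = 8, matching y values: 10, 13 (2 points).
  x = 14: rhs = 15, matching y values: none (0 points).
  x = 15: rhs = 14, matching y values: none (0 points).
  x = 16: rhs = 11, matching y values: none (0 points).
  x = 17: rhs = 12, matching y values: 9, 14 (2 points).
  x = 18: rhs = 0, matching y values: 0 (1 points).
  x = 19: rhs = 4, matching y values: 2, 21 (2 points).
  x = 20: rhs = 7, matching y values: none (0 points).
  x = 21: rhs = 15, matching y values: none (0 points).
  x = 22: rhs = 11, matching y values: none (0 points).
Total affine count: 15.
Full point count |E(F_23)| = 15 + 1 = 16.
Hasse bound: |16 − (23+1)| = |-8| = 8 ≤ 2√23 ≈ 9.5917 ✓.


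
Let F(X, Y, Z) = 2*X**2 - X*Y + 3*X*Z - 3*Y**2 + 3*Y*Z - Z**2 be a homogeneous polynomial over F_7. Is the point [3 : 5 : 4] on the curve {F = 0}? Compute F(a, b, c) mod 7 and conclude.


F(3,5,4) ≡ 1 (mod 7); P is NOT on the curve.

Evaluate F(3, 5, 4) term-by-term (mod 7).
  2*X**2 ↦ 2·9·1·1 = 18
  -X*Y ↦ -1·3·5·1 = -15
  3*X*Z ↦ 3·3·1·4 = 36
  -3*Y**2 ↦ -3·1·25·1 = -75
  3*Y*Z ↦ 3·1·5·4 = 60
  -Z**2 ↦ -1·1·1·16 = -16
Sum: F(3, 5, 4) = (18) + (-15) + (36) + (-75) + (60) + (-16) = 8.
Reducing mod 7: 8 ≡ 1 (mod 7).
Since F(a, b, c) ≡ 1 ≠ 0 (mod 7), P does NOT lie on the curve.


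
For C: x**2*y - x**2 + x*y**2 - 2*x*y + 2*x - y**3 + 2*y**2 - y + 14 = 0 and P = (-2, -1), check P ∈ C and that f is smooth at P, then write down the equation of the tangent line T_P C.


Tangent line at P: 13*x + 4*y + 30 = 0.

Step 1: f(-2, -1) = 0, so P lies on C.
Step 2: partial derivatives
  f_x(x, y) = 2*x*y - 2*x + y**2 - 2*y + 2, f_y(x, y) = x**2 + 2*x*y - 2*x - 3*y**2 + 4*y - 1.
  f_x(P) = 13, f_y(P) = 4 (gradient nonzero, so P is smooth).
Step 3: tangent line at P: 13·(x − -2) + 4·(y − -1) = 0.
Expanding: 13*x + 4*y + 30 = 0.


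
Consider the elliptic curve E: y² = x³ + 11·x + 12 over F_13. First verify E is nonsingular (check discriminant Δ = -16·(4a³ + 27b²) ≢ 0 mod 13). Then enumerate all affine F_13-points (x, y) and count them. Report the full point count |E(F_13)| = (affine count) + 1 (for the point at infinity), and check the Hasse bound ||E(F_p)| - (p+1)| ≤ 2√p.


Affine points = {(0, 5), (0, 8), (2, 4), (2, 9), (4, 4), (4, 9), (5, 6), (5, 7), (7, 4), (7, 9), (8, 1), (8, 12), (10, 2), (10, 11), (12, 0)}; affine count = 15; |E(F_13)| = 16.

Discriminant check: Δ ∝ 4a³ + 27b² = 4·11³ + 27·12² = 4·1331 + 27·144 ≡ 8 (mod 13). Nonzero ⇒ E is nonsingular.
For each x ∈ F_13, compute rhs = x³ + 11·x + 12 mod 13, then count y ∈ F_13 with y² ≡ rhs.
  x = 0: rhs = 12, matching y values: 5, 8 (2 points).
  x = 1: rhs = 11, matching y values: none (0 points).
  x = 2: rhs = 3, matching y values: 4, 9 (2 points).
  x = 3: rhs = 7, matching y values: none (0 points).
  x = 4: rhs = 3, matching y values: 4, 9 (2 points).
  x = 5: rhs = 10, matching y values: 6, 7 (2 points).
  x = 6: rhs = 8, matching y values: none (0 points).
  x = 7: rhs = 3, matching y values: 4, 9 (2 points).
  x = 8: rhs = 1, matching y values: 1, 12 (2 points).
  x = 9: rhs = 8, matching y values: none (0 points).
  x = 10: rhs = 4, matching y values: 2, 11 (2 points).
  x = 11: rhs = 8, matching y values: none (0 points).
  x = 12: rhs = 0, matching y values: 0 (1 points).
Total affine count: 15.
Full point count |E(F_13)| = 15 + 1 = 16.
Hasse bound: |16 − (13+1)| = |2| = 2 ≤ 2√13 ≈ 7.2111 ✓.


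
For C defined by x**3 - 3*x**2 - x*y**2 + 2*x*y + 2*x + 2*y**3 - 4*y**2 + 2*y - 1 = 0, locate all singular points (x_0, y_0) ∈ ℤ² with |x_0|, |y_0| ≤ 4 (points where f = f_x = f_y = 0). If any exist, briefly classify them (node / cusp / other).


Singular points: {(1, 1)}; classification: cusp.

Compute partial derivatives:
  f_x = 3*x**2 - 6*x - y**2 + 2*y + 2.
  f_y = -2*x*y + 2*x + 6*y**2 - 8*y + 2.
Scan x_0 ∈ {−4, ..., 4}. For each x_0, f_y(x_0, y) is a polynomial in y; find its integer roots y ∈ {−4, ..., 4}, then test f_x and f at those candidates.
  x = -4: f_y(-4, y) = 6*y**2 - 6; vanishes at y ∈ {-1, 1}. (-4, -1): f_x = 71 ≠ 0; (-4, 1): f_x = 75 ≠ 0.
  x = -3: f_y(-3, y) = 6*y**2 - 2*y - 4; vanishes at y ∈ {1}. (-3, 1): f_x = 48 ≠ 0.
  x = -2: f_y(-2, y) = 6*y**2 - 4*y - 2; vanishes at y ∈ {1}. (-2, 1): f_x = 27 ≠ 0.
  x = -1: f_y(-1, y) = 6*y**2 - 6*y; vanishes at y ∈ {0, 1}. (-1, 0): f_x = 11 ≠ 0; (-1, 1): f_x = 12 ≠ 0.
  x = 0: f_y(0, y) = 6*y**2 - 8*y + 2; vanishes at y ∈ {1}. (0, 1): f_x = 3 ≠ 0.
  x = 1: f_y(1, y) = 6*y**2 - 10*y + 4; vanishes at y ∈ {1}. (1, 1): f_x = 0, f = 0 — SINGULAR.
  x = 2: f_y(2, y) = 6*y**2 - 12*y + 6; vanishes at y ∈ {1}. (2, 1): f_x = 3 ≠ 0.
  x = 3: f_y(3, y) = 6*y**2 - 14*y + 8; vanishes at y ∈ {1}. (3, 1): f_x = 12 ≠ 0.
  x = 4: f_y(4, y) = 6*y**2 - 16*y + 10; vanishes at y ∈ {1}. (4, 1): f_x = 27 ≠ 0.
Only singular point on the grid: (1, 1).
Classify: substitute x = 1 + u, y = 1 + v and expand: f = u**3 - u*v**2 + 2*v**3 + v**2.
No constant or linear terms (consistent with a singular point). Quadratic part: v**2. Cubic part: u**3 - u*v**2 + 2*v**3.
The quadratic part v**2 is a perfect square, so there is a single (double) tangent line v = 0, i.e. y = 1. Restricting the cubic part to that line (v = 0) leaves u**3 ≠ 0, so f is not divisible by v and the branch is v² ≈ -u**3 to lowest order — this is a cusp.
Classification: cusp.


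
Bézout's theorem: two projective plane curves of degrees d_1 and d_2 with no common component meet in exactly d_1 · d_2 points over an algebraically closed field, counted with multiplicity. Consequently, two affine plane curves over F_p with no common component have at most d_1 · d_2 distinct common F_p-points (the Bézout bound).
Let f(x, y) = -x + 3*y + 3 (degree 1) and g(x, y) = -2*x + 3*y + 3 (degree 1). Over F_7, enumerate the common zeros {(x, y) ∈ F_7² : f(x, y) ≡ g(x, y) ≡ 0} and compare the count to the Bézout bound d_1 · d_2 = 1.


Common zeros: {(0, 6)}; count = 1; Bézout bound = 1.

deg(f) = 1, deg(g) = 1, so Bézout bound = 1.
Scan x ∈ F_7. For each x, list the y ∈ F_7 with f(x, y) ≡ 0 and those with g(x, y) ≡ 0 (mod 7); the common zeros in that column are the intersection.
  x = 0: f ≡ 0 at y ∈ {6}; g ≡ 0 at y ∈ {6}; common: {6}.
  x = 1: f ≡ 0 at y ∈ {4}; g ≡ 0 at y ∈ {2}; common: ∅.
  x = 2: f ≡ 0 at y ∈ {2}; g ≡ 0 at y ∈ {5}; common: ∅.
  x = 3: f ≡ 0 at y ∈ {0}; g ≡ 0 at y ∈ {1}; common: ∅.
  x = 4: f ≡ 0 at y ∈ {5}; g ≡ 0 at y ∈ {4}; common: ∅.
  x = 5: f ≡ 0 at y ∈ {3}; g ≡ 0 at y ∈ {0}; common: ∅.
  x = 6: f ≡ 0 at y ∈ {1}; g ≡ 0 at y ∈ {3}; common: ∅.
Collecting: common zeros = {(0, 6)}, so the count is 1.
Comparison with the Bézout bound: 1 ≤ 1 = deg(f)·deg(g), as expected for curves with no common component (the bound is attained).


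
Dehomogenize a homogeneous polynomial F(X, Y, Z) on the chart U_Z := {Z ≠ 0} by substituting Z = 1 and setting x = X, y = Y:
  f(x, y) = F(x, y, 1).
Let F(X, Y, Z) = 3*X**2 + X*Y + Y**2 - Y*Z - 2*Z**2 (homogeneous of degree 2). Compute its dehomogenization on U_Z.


f(x, y) = 3*x**2 + x*y + y**2 - y - 2

On U_Z we set Z = 1. Each monomial c·X^i·Y^j·Z^k in F becomes c·x^i·y^j·1^k = c·x^i·y^j.
Substituting Z = 1: F(X, Y, 1) = 3*x**2 + x*y + y**2 - y - 2.
Note: deg(f) ≤ deg(F) = 2; strict inequality happens when F is divisible by Z (lost terms).


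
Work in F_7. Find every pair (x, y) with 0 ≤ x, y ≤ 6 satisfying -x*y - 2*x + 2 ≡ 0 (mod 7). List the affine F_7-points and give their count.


Affine F_7-points: {(1, 0), (2, 6), (3, 1), (4, 2), (5, 4), (6, 3)}; count = 6.

For each of the 49 pairs (x, y) ∈ F_7², evaluate f(x, y) mod 7. Record the zeros.
  x = 0: [0↦2, 1↦2, 2↦2, 3↦2, 4↦2, 5↦2, 6↦2]  zeros at y ∈ ∅
  x = 1: [0↦0, 1↦6, 2↦5, 3↦4, 4↦3, 5↦2, 6↦1]  zeros at y ∈ {0}
  x = 2: [0↦5, 1↦3, 2↦1, 3↦6, 4↦4, 5↦2, 6↦0]  zeros at y ∈ {6}
  x = 3: [0↦3, 1↦0, 2↦4, 3↦1, 4↦5, 5↦2, 6↦6]  zeros at y ∈ {1}
  x = 4: [0↦1, 1↦4, 2↦0, 3↦3, 4↦6, 5↦2, 6↦5]  zeros at y ∈ {2}
  x = 5: [0↦6, 1↦1, 2↦3, 3↦5, 4↦0, 5↦2, 6↦4]  zeros at y ∈ {4}
  x = 6: [0↦4, 1↦5, 2↦6, 3↦0, 4↦1, 5↦2, 6↦3]  zeros at y ∈ {3}
Collecting zeros: affine points = {(1, 0), (2, 6), (3, 1), (4, 2), (5, 4), (6, 3)}.
Total count |C(F_7)_aff| = 6.
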